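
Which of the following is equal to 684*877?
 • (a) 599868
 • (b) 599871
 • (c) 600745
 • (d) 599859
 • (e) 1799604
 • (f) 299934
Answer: a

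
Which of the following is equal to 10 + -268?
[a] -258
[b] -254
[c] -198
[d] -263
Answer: a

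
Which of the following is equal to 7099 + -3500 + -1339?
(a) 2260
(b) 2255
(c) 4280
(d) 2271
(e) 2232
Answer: a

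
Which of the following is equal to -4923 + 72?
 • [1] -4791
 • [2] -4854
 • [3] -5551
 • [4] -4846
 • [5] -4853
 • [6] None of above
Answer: 6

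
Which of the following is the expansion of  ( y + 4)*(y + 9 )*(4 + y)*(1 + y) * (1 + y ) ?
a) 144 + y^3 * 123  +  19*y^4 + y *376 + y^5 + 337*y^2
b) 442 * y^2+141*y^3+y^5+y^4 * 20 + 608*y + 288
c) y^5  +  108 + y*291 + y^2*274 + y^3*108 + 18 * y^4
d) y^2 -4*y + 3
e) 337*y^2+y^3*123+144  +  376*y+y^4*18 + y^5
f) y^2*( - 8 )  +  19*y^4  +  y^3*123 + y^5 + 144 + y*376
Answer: a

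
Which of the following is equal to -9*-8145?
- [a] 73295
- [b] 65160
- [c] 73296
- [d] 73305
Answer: d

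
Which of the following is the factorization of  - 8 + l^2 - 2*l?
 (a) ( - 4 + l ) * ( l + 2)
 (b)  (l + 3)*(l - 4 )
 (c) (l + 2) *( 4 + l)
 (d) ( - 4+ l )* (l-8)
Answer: a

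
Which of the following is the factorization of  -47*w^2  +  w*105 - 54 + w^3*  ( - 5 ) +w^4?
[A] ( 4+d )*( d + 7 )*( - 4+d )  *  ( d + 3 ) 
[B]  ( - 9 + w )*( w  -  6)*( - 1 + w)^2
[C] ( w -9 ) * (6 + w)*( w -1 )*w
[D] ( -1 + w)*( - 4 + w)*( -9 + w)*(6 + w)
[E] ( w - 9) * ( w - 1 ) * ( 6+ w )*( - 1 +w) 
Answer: E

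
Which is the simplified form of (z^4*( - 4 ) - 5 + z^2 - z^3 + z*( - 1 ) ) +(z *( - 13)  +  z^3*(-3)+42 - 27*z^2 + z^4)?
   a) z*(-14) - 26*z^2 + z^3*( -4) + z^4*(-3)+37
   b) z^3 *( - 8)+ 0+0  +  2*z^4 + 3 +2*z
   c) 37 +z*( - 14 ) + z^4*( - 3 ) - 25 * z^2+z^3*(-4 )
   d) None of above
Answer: a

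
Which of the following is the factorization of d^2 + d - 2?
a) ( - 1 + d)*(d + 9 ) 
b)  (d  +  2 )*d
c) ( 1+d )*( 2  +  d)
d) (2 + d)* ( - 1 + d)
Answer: d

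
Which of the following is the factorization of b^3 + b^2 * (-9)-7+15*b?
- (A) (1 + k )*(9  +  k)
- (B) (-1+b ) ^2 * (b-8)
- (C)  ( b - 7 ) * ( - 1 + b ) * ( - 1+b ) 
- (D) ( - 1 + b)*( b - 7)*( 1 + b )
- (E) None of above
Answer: C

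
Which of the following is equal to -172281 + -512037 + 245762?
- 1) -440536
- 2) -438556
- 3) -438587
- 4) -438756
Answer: 2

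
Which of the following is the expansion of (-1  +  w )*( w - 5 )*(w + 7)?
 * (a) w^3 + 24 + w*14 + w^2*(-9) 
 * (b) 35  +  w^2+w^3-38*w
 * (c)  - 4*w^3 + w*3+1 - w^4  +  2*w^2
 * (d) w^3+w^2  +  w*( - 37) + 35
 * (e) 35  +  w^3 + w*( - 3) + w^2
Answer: d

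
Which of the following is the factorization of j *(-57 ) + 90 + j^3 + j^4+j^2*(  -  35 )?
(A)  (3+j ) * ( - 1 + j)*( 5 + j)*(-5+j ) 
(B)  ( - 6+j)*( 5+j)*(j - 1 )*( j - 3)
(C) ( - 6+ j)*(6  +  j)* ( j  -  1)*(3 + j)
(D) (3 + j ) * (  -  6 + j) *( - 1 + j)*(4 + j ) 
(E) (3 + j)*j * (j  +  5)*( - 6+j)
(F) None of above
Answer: F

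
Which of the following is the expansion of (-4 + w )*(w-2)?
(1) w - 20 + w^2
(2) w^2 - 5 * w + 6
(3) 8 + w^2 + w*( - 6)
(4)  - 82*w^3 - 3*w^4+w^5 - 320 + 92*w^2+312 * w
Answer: 3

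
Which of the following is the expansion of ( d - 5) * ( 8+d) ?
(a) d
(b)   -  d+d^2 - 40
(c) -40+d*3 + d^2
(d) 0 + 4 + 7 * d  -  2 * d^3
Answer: c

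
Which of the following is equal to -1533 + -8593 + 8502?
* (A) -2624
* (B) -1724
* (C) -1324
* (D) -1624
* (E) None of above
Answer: D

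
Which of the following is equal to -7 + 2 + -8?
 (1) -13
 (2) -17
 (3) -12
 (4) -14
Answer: 1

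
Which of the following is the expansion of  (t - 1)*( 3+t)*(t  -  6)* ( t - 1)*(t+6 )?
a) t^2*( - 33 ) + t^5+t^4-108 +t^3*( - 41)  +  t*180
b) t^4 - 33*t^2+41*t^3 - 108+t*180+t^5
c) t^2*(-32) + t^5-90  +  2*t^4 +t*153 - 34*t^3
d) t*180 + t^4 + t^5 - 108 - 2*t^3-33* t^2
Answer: a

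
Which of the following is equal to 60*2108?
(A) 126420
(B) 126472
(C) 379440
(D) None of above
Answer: D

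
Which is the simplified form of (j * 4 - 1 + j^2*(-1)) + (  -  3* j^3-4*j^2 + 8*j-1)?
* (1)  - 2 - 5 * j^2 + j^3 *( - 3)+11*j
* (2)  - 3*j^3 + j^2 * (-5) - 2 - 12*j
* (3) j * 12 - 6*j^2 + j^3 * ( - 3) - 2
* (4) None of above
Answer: 4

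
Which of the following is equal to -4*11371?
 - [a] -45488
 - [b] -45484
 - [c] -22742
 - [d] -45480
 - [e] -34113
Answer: b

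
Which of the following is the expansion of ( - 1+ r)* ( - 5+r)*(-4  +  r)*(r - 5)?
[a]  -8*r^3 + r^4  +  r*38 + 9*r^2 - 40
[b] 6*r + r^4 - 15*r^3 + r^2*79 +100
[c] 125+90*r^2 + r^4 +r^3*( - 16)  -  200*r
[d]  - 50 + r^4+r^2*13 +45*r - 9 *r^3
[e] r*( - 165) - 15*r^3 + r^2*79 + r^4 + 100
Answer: e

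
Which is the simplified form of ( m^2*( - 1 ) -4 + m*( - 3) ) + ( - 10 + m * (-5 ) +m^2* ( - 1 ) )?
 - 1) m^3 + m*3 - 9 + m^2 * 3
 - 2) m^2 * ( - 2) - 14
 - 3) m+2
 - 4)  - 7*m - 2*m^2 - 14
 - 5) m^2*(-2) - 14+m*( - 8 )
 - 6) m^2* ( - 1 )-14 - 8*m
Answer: 5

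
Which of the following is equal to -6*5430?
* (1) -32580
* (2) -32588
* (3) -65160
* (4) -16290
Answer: 1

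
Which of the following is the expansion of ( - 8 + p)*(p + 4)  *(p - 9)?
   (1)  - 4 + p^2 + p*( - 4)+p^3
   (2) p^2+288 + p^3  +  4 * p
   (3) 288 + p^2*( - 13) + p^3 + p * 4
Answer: 3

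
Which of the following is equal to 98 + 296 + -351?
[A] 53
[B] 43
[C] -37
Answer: B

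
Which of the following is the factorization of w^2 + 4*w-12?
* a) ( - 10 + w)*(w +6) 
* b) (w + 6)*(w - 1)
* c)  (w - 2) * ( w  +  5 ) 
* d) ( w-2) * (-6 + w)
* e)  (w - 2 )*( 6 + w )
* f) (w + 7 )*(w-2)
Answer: e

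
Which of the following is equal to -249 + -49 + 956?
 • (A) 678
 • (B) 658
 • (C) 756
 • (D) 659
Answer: B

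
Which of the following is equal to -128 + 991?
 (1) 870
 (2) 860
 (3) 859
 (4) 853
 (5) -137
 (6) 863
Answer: 6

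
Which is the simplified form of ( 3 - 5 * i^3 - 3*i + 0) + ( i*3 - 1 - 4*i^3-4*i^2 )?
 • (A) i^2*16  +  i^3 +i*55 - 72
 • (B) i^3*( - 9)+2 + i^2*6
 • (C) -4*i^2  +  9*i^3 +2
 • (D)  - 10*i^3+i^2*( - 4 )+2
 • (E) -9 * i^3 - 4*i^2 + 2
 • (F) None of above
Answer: E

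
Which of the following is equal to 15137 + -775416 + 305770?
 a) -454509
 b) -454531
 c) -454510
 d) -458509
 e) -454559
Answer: a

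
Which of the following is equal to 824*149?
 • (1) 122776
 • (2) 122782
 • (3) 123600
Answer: 1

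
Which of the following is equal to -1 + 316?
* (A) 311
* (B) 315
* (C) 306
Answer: B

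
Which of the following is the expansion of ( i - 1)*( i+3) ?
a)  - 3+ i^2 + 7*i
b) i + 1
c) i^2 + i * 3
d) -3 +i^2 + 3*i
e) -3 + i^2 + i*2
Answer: e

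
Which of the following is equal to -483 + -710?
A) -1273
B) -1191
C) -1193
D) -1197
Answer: C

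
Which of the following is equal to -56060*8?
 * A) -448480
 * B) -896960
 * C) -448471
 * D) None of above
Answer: A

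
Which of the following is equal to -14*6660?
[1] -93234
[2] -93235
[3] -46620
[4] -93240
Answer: 4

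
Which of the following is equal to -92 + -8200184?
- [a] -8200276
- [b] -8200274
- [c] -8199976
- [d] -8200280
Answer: a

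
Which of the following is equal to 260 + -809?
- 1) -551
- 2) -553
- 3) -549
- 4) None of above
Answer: 3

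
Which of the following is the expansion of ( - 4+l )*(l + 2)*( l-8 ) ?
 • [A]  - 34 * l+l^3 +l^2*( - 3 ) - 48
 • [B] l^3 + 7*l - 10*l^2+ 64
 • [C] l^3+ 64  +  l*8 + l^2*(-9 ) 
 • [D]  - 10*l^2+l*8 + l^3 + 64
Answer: D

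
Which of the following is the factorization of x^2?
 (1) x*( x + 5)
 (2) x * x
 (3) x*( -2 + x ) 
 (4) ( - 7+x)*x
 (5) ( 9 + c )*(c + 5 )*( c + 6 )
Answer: 2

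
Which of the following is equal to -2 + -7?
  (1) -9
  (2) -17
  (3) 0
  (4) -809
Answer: 1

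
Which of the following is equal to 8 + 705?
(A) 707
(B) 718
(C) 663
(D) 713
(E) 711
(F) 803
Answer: D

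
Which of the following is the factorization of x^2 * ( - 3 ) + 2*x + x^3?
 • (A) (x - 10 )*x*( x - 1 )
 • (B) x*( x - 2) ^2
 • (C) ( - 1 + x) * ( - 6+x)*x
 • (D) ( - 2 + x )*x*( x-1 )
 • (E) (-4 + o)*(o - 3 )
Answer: D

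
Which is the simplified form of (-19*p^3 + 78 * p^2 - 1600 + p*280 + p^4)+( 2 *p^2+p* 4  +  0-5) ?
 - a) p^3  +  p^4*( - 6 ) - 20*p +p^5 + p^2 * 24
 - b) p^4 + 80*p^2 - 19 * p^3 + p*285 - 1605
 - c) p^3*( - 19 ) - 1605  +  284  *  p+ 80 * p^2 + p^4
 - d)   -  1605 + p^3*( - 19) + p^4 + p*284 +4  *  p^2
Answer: c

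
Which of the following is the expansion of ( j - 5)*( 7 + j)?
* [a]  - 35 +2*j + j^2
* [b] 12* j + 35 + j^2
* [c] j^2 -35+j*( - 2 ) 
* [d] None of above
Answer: a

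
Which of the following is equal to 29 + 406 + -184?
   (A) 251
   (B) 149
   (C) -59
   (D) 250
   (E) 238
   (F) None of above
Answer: A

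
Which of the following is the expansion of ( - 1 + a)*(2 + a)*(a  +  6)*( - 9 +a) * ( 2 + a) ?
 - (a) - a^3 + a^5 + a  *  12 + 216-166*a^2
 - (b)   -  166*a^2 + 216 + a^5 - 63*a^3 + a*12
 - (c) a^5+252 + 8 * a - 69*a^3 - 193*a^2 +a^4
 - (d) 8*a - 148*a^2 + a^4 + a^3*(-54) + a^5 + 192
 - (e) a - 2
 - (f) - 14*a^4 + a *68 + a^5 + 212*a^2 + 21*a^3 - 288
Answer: b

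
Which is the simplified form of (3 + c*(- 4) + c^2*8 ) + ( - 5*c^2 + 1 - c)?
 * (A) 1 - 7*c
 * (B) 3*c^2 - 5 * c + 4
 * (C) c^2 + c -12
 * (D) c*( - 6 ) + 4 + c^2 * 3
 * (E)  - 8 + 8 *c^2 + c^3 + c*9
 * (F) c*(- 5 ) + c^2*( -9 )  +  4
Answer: B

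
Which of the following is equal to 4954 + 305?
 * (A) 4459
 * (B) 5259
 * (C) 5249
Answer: B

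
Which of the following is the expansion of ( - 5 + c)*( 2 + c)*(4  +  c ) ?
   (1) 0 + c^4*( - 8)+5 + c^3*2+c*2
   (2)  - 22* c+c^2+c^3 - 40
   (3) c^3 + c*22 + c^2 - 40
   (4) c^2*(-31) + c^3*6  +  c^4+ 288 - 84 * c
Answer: 2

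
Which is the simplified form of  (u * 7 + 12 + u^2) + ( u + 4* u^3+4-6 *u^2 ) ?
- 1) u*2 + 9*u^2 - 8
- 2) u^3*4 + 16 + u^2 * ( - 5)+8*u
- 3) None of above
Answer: 2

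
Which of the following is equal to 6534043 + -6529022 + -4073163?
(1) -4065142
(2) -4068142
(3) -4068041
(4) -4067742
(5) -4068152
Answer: 2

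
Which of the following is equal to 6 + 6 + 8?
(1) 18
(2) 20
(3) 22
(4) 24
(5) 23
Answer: 2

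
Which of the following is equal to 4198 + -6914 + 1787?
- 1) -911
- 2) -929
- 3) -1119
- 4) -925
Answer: 2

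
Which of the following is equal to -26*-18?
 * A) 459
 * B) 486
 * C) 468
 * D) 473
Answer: C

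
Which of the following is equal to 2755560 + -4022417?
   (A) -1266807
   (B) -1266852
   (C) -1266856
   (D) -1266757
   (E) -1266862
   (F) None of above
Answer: F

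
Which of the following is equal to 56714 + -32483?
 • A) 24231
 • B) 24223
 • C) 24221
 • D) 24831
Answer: A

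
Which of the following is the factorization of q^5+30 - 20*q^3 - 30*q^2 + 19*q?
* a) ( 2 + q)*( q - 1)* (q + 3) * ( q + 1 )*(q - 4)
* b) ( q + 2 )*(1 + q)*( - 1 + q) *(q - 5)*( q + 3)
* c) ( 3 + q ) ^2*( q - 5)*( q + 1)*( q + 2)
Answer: b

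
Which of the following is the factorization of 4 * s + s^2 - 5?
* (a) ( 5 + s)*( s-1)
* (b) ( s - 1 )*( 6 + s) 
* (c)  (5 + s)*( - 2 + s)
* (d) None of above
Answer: a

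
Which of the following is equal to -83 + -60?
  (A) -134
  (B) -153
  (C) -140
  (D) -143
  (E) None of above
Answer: D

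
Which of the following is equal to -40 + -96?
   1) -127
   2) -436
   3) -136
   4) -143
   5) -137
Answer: 3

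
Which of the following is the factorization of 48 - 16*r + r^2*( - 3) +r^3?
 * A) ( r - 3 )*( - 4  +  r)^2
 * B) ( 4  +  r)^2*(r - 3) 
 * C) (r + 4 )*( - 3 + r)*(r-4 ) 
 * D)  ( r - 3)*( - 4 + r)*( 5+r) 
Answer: C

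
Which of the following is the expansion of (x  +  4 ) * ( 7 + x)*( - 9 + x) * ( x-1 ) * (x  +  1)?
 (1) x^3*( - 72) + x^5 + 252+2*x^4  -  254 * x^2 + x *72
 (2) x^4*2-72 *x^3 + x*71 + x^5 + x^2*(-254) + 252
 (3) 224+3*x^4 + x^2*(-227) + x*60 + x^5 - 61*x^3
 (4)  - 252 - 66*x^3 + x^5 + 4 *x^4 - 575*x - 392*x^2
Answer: 2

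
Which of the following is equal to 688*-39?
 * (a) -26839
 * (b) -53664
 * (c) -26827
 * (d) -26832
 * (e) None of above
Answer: d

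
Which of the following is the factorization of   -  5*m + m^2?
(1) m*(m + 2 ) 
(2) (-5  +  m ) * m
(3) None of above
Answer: 2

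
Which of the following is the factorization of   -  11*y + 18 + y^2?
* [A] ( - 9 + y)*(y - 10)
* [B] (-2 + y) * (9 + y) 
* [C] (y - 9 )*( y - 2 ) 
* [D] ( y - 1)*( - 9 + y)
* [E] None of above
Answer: C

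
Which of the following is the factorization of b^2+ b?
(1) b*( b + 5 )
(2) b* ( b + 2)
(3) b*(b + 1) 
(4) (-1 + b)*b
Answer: 3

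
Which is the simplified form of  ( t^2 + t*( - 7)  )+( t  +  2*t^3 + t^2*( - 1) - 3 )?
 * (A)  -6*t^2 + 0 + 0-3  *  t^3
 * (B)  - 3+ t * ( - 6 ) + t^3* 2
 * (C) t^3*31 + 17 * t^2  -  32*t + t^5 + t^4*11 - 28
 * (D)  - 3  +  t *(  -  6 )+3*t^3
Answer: B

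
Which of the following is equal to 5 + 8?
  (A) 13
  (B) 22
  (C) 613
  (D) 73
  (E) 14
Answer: A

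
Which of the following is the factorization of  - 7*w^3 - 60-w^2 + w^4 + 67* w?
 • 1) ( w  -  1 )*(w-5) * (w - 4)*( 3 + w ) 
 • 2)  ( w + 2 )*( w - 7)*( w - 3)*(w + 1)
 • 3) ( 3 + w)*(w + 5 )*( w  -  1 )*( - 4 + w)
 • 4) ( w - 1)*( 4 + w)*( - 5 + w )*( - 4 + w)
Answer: 1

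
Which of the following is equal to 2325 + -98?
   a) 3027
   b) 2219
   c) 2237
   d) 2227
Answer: d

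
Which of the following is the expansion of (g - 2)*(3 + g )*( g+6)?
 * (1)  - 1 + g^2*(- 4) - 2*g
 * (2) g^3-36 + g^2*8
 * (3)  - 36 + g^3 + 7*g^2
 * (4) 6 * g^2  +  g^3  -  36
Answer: 3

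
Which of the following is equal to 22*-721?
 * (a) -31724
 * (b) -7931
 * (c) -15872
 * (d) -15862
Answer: d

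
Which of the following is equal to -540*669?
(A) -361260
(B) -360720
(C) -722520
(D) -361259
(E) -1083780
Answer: A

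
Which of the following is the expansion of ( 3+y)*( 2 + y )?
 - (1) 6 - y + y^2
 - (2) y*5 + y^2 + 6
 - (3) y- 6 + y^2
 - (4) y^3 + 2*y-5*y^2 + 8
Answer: 2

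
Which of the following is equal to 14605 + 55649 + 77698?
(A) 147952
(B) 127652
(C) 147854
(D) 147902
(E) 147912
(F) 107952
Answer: A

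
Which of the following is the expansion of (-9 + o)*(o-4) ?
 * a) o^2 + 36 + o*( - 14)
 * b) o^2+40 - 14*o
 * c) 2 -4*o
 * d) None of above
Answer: d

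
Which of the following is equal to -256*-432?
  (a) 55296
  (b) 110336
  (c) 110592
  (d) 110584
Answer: c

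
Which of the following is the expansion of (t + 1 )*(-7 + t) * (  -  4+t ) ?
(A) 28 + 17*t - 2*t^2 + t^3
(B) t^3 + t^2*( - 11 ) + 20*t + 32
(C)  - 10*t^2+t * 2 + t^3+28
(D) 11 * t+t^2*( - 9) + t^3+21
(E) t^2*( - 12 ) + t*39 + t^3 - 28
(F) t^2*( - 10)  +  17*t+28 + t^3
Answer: F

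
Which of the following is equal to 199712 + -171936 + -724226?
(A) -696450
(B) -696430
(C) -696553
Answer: A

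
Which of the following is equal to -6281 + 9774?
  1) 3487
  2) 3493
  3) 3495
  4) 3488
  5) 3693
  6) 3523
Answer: 2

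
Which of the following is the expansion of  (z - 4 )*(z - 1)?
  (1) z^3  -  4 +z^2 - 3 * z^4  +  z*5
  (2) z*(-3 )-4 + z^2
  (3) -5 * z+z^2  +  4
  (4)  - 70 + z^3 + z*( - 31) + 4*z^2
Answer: 3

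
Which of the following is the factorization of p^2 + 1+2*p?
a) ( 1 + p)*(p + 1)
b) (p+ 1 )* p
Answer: a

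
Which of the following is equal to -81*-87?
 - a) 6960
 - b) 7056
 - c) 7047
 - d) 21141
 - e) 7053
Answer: c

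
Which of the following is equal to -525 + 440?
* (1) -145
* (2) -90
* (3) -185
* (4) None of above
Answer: 4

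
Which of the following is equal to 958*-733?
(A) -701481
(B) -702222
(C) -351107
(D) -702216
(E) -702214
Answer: E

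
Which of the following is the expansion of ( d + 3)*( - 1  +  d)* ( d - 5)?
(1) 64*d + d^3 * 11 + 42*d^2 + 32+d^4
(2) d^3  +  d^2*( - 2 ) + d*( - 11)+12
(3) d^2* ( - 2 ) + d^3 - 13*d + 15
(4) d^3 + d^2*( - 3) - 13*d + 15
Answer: 4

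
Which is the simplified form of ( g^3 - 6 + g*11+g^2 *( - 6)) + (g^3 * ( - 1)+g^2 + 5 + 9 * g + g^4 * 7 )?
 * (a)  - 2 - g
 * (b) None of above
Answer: b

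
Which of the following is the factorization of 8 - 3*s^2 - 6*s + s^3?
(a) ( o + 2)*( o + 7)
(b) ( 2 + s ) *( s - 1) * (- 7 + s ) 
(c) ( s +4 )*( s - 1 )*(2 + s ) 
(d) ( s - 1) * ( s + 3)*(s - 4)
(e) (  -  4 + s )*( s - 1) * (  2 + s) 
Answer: e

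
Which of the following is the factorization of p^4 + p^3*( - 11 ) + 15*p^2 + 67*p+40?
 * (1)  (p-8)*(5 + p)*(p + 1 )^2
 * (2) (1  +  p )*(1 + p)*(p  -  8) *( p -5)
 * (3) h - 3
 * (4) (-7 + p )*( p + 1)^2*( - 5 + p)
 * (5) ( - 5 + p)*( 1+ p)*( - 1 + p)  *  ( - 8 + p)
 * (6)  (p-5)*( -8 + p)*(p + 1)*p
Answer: 2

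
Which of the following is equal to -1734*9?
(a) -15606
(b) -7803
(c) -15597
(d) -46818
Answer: a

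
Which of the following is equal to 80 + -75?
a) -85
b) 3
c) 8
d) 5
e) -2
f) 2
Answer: d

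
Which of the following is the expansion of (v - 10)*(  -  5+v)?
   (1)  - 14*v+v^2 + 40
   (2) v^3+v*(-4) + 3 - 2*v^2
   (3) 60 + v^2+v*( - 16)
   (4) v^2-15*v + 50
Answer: 4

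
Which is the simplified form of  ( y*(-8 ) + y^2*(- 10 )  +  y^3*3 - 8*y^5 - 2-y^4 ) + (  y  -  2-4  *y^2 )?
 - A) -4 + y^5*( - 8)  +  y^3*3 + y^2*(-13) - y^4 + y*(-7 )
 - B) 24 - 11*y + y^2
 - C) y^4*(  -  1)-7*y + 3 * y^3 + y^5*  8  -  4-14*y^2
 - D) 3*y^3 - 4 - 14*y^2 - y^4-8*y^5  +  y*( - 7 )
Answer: D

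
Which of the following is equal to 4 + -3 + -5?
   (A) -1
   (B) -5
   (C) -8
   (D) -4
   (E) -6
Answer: D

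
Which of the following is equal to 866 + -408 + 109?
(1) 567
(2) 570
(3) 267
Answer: 1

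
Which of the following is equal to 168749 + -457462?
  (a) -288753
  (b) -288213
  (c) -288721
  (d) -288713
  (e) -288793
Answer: d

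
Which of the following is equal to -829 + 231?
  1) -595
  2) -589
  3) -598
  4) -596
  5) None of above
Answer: 3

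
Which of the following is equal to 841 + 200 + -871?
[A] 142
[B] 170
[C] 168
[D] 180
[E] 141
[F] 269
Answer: B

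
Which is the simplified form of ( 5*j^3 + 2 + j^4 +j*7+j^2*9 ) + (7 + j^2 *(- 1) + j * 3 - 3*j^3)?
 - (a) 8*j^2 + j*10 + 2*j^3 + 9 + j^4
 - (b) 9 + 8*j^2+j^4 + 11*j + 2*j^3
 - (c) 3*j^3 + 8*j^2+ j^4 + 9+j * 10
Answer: a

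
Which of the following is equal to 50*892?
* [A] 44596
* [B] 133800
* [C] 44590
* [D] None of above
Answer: D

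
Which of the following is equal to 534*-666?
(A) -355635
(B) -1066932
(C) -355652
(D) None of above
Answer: D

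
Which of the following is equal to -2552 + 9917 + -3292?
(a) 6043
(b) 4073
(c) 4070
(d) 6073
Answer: b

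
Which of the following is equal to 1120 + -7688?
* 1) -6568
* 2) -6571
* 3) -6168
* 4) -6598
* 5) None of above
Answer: 1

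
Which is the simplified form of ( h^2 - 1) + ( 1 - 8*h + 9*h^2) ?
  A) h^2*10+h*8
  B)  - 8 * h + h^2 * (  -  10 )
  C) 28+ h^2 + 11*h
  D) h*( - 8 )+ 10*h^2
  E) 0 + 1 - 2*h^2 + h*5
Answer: D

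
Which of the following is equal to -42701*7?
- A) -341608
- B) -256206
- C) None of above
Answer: C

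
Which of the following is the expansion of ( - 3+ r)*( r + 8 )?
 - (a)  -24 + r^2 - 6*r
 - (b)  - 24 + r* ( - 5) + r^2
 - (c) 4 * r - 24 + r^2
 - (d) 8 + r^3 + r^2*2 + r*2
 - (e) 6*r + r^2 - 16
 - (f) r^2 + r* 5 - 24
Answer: f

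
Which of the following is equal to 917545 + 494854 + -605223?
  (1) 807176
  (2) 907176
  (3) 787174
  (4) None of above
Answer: 1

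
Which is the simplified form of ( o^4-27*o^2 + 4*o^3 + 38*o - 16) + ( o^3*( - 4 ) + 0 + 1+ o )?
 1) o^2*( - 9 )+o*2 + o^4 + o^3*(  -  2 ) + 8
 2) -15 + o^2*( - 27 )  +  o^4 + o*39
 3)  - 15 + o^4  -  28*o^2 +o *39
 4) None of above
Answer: 2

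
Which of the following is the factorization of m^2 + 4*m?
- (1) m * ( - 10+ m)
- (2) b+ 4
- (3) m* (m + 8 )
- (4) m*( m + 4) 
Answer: 4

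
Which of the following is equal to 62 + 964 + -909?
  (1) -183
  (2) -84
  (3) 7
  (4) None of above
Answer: 4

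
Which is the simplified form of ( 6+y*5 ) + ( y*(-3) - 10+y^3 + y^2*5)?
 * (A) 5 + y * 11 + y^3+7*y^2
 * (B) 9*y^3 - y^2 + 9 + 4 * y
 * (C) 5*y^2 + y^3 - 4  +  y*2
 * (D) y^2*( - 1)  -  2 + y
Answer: C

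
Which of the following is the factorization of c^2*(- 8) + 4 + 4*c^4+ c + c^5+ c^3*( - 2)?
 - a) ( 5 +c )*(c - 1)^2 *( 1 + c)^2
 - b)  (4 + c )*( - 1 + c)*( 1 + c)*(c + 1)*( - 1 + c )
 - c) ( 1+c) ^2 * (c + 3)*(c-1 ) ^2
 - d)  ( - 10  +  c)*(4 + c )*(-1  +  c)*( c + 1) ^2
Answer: b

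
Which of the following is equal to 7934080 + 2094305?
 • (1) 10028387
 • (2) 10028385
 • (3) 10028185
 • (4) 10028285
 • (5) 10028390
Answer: 2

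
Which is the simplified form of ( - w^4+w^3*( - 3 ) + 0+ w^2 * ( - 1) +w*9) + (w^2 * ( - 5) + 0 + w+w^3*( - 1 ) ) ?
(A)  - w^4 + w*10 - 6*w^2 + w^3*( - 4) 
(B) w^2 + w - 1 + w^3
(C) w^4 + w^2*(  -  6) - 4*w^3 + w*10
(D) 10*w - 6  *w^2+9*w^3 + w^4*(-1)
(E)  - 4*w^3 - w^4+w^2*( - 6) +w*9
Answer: A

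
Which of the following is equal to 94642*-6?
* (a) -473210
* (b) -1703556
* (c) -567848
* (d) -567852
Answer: d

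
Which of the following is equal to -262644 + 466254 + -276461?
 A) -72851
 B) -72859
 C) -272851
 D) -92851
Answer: A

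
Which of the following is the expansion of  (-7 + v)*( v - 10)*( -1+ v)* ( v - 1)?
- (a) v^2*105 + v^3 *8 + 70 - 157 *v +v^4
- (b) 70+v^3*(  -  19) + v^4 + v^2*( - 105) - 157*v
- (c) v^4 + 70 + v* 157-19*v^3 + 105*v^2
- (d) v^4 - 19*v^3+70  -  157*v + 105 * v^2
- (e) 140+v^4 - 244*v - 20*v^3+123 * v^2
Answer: d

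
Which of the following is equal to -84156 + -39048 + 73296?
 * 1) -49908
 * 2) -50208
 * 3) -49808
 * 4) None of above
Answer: 1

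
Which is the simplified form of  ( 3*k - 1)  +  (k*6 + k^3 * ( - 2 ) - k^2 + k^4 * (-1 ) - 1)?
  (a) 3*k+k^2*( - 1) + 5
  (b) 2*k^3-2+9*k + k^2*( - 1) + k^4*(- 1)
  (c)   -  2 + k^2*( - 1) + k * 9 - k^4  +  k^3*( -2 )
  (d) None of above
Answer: c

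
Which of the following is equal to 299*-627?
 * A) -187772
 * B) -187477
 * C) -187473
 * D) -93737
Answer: C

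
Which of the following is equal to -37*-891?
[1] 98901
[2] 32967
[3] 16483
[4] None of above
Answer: 2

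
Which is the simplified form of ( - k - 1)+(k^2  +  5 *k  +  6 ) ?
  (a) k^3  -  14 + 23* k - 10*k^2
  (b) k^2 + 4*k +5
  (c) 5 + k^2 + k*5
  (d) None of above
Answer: b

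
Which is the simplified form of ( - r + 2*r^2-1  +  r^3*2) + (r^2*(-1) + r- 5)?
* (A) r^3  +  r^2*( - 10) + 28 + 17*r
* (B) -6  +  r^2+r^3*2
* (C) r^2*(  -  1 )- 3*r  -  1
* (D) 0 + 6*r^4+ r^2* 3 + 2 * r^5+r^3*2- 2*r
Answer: B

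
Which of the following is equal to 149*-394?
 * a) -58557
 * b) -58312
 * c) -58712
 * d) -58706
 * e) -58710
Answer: d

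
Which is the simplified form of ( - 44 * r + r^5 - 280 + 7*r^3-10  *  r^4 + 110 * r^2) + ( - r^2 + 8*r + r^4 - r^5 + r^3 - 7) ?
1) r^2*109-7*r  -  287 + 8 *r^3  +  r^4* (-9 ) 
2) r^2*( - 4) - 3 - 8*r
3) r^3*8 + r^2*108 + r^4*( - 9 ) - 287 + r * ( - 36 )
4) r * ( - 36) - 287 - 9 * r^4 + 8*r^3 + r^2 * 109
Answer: 4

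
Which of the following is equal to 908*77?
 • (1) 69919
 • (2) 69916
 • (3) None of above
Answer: 2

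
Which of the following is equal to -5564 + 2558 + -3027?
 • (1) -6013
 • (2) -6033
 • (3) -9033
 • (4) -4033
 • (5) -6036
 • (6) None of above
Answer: 2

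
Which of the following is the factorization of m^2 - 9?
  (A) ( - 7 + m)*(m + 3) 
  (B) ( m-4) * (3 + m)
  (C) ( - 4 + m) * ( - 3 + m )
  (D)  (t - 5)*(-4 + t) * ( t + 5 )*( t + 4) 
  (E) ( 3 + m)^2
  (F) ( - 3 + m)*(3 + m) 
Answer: F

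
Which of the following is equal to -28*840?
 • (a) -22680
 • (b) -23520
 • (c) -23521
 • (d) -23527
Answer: b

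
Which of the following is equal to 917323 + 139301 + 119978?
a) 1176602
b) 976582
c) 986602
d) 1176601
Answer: a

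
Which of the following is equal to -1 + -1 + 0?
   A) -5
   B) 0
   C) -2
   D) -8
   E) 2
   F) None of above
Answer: C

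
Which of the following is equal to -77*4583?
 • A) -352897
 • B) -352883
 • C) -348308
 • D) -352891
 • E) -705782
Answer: D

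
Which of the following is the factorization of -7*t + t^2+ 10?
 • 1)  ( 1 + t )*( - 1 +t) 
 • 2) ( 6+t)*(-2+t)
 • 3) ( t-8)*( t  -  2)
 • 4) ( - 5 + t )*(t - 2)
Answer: 4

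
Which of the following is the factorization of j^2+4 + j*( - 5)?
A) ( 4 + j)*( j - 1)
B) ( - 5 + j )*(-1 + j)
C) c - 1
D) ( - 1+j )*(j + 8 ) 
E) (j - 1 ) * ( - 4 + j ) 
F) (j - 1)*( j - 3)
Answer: E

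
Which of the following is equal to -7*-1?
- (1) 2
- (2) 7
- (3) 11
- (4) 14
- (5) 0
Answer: 2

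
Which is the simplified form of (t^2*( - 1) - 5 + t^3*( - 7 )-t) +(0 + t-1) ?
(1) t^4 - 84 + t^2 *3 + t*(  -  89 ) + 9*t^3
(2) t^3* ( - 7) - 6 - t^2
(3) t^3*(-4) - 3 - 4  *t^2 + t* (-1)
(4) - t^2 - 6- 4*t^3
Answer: 2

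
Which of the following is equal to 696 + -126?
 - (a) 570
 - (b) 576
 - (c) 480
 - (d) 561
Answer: a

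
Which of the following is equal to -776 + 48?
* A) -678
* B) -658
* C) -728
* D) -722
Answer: C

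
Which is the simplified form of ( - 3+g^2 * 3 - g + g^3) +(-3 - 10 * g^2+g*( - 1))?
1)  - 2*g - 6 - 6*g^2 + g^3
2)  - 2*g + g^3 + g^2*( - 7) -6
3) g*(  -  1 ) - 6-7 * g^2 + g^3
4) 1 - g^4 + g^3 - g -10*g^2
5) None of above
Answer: 2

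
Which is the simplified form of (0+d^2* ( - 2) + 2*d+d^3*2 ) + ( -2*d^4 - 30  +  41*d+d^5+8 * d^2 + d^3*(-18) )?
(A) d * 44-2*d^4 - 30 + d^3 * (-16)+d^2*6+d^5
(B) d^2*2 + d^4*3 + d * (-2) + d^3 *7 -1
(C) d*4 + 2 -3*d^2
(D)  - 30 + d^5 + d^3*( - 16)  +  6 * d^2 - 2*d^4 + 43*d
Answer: D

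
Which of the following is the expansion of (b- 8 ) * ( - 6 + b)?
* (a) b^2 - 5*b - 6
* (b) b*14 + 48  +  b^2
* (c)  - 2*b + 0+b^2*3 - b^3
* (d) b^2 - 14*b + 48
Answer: d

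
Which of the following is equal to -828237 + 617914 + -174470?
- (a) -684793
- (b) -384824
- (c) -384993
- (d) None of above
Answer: d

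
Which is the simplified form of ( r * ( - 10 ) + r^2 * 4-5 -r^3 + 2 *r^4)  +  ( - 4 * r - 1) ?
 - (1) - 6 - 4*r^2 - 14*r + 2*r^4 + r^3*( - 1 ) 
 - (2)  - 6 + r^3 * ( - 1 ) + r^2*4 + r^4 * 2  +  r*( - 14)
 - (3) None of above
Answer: 2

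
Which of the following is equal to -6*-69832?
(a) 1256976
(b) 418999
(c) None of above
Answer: c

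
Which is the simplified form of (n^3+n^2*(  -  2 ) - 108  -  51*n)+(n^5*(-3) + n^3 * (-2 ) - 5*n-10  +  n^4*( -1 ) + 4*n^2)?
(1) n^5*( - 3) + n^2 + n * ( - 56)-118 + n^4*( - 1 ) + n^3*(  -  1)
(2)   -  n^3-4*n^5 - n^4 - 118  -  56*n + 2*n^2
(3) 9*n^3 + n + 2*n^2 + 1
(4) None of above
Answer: 4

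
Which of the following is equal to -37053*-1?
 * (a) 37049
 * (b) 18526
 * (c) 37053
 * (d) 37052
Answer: c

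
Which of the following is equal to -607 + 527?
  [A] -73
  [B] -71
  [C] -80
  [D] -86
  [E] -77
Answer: C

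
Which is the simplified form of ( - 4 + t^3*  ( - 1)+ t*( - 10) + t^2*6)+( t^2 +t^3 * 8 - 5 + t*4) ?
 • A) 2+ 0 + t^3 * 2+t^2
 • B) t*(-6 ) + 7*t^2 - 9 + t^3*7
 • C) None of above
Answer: B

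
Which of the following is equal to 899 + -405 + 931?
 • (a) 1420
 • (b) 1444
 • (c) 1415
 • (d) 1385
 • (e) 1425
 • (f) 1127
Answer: e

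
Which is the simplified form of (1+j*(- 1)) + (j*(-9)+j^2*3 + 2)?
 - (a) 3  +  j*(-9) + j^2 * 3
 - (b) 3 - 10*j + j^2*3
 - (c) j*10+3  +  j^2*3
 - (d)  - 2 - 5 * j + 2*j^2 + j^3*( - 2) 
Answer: b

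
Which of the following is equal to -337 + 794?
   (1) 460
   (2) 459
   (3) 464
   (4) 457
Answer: 4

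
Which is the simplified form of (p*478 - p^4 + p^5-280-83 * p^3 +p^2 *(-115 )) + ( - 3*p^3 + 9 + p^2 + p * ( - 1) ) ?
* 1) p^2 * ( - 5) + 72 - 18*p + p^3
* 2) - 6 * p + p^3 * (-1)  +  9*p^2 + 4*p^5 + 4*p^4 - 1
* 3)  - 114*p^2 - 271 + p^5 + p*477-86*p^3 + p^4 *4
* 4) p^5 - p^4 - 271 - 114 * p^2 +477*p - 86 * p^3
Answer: 4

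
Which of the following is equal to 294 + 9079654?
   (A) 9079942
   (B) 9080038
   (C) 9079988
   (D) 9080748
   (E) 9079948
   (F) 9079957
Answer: E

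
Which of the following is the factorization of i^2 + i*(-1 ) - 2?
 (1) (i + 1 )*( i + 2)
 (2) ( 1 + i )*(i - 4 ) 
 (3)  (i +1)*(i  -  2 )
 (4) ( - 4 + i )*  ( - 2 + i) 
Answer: 3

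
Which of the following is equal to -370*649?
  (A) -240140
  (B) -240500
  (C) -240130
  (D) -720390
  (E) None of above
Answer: C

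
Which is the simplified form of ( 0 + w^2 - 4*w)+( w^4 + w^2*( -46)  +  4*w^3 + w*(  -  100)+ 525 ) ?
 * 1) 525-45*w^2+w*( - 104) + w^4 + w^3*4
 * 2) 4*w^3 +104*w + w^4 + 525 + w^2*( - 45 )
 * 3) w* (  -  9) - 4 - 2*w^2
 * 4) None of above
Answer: 1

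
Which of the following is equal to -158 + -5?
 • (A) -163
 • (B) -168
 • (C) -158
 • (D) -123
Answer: A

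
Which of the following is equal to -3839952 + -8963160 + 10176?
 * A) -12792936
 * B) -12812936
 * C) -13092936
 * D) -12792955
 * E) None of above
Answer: A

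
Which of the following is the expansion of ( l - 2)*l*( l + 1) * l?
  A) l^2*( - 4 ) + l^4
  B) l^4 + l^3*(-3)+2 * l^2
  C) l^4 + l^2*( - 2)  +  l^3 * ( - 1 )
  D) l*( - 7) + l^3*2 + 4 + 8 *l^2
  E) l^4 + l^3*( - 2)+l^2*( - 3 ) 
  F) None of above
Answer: C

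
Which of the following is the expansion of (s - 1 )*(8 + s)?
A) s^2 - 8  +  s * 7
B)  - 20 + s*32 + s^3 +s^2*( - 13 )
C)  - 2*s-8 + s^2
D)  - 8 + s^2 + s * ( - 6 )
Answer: A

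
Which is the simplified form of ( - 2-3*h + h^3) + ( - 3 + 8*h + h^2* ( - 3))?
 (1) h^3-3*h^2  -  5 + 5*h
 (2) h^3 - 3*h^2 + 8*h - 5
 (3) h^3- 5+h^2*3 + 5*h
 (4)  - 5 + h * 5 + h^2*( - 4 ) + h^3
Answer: 1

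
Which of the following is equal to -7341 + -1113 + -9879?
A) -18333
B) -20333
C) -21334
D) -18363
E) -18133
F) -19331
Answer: A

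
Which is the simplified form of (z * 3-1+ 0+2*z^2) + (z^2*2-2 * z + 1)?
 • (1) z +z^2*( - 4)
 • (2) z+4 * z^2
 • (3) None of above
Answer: 2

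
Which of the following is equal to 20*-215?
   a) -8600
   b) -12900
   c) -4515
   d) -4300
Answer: d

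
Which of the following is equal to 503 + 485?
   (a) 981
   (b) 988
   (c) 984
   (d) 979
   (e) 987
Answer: b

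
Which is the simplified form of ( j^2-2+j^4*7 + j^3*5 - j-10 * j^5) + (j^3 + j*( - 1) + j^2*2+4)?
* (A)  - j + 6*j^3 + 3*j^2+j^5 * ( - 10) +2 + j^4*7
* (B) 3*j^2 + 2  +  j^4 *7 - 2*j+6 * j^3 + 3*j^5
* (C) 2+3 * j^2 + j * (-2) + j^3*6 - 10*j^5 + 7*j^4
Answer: C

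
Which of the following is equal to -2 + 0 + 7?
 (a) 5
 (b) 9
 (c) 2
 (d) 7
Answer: a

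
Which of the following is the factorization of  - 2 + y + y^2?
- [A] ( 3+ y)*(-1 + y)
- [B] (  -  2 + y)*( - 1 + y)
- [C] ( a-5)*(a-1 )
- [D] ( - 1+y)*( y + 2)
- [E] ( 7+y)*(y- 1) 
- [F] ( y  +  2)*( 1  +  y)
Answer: D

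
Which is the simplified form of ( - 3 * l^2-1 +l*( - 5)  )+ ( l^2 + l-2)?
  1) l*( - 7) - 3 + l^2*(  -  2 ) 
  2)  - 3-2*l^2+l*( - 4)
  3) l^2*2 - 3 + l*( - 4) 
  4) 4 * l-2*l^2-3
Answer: 2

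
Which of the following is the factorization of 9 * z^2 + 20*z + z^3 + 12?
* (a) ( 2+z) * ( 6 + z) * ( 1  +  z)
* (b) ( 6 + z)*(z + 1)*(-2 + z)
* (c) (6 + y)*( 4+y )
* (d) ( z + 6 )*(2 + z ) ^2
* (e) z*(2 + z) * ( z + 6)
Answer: a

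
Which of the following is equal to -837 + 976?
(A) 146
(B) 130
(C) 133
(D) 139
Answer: D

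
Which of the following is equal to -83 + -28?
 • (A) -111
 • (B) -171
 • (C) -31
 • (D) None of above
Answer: A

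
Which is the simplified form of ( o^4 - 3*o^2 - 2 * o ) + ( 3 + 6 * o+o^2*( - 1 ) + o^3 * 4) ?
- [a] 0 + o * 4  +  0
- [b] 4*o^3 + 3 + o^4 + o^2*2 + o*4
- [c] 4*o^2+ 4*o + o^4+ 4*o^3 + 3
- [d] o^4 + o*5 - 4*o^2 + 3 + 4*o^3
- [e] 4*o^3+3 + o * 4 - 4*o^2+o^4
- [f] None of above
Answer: e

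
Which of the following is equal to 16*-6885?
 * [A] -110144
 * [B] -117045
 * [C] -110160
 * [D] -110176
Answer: C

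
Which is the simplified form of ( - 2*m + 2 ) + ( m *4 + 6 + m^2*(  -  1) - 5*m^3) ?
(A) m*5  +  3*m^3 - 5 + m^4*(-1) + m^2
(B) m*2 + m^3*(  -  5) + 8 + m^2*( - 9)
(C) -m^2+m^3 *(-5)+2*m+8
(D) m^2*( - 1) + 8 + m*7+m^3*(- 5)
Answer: C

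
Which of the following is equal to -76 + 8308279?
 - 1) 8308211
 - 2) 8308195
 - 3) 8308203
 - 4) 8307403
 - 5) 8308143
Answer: 3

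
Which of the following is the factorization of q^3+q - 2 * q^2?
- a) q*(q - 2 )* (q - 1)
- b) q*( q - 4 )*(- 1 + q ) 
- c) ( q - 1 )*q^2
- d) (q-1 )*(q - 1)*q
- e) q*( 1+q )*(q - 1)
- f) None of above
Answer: d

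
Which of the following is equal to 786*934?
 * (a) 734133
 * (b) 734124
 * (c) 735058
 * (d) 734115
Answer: b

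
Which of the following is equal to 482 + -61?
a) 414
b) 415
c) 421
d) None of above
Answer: c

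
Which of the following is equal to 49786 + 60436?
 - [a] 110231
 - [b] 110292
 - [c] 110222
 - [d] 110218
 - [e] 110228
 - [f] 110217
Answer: c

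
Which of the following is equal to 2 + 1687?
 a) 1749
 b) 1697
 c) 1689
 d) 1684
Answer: c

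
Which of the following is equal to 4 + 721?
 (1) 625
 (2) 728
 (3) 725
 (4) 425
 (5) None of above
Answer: 3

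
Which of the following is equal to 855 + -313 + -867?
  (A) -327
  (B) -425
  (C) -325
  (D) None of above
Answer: C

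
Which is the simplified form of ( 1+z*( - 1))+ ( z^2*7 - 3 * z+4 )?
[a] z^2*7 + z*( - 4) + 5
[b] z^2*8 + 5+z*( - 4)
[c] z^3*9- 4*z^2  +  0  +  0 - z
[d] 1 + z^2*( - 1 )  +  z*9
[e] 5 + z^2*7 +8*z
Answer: a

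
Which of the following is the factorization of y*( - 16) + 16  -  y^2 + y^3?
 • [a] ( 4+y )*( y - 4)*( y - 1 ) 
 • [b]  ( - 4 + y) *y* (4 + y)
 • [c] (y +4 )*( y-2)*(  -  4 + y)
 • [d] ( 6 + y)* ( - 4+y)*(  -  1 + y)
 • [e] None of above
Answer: a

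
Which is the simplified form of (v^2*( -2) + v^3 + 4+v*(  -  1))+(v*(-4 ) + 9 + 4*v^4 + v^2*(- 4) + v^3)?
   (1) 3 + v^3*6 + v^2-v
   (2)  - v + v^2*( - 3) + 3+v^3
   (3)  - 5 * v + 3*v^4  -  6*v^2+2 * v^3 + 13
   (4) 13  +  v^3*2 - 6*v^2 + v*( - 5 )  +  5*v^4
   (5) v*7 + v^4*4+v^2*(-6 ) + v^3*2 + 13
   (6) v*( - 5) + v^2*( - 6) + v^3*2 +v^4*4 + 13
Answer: 6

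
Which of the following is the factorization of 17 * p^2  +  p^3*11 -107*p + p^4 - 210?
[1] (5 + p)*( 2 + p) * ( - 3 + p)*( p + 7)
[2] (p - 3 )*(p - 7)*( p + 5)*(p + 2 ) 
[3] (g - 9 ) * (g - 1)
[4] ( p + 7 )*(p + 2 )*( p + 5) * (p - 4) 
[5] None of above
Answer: 1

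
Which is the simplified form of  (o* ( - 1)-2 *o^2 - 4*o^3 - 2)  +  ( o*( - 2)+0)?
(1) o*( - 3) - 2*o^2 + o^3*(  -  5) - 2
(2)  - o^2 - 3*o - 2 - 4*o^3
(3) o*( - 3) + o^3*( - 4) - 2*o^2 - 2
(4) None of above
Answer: 3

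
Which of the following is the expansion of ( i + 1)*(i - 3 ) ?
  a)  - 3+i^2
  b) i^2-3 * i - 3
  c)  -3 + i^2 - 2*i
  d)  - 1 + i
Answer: c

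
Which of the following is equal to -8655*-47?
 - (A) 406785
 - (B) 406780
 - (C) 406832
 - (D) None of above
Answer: A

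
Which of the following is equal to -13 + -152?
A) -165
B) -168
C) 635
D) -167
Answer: A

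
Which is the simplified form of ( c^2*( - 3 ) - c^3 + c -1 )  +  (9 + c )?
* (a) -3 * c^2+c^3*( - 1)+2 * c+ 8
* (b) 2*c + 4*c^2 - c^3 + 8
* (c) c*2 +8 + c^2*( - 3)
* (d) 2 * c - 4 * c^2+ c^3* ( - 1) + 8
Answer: a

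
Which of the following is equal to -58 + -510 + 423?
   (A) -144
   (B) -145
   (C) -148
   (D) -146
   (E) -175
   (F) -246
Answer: B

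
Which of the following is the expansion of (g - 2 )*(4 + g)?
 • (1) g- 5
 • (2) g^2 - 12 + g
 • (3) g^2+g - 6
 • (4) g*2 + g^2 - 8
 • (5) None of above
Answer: 4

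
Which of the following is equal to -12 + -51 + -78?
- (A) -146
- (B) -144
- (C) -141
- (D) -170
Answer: C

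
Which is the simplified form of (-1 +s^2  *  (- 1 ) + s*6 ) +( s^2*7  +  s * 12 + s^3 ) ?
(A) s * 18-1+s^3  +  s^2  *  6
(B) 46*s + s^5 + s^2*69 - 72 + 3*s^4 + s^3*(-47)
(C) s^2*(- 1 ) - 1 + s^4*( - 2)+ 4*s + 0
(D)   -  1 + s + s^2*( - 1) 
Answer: A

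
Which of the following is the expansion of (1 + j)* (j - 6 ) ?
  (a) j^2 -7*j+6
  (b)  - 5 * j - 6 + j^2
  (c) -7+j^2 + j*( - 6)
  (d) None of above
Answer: b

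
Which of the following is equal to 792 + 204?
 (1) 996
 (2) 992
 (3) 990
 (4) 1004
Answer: 1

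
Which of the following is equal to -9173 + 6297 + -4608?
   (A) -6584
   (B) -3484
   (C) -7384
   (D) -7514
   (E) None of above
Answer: E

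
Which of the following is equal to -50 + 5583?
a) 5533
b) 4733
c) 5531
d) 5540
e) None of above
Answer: a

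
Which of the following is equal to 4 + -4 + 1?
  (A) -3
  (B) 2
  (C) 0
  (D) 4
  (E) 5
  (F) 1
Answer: F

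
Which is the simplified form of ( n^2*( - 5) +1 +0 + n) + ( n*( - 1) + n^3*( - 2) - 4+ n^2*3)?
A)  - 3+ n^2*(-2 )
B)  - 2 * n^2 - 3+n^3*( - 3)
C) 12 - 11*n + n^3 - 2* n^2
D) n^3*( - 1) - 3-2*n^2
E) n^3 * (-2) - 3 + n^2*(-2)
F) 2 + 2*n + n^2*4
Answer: E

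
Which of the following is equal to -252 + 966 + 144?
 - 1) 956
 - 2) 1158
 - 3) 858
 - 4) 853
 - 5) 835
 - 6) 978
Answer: 3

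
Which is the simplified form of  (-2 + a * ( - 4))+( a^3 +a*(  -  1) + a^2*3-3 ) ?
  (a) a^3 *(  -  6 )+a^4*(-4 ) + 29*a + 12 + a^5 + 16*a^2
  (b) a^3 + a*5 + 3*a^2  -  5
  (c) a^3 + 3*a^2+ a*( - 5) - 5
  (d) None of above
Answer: c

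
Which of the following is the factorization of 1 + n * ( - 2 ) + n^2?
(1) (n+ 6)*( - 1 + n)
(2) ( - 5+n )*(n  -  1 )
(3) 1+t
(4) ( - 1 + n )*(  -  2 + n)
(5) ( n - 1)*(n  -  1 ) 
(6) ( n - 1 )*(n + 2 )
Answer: 5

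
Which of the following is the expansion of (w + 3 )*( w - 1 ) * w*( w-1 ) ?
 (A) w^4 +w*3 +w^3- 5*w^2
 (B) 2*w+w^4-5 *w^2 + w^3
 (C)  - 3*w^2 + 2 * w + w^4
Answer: A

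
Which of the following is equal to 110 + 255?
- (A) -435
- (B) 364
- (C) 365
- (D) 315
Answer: C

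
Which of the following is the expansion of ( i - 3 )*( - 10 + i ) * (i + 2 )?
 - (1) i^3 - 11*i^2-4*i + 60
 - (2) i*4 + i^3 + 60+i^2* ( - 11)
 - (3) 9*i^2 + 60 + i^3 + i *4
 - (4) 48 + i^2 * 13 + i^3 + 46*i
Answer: 2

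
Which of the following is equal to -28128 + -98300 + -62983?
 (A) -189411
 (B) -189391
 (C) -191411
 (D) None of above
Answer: A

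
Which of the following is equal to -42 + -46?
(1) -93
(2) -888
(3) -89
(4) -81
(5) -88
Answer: 5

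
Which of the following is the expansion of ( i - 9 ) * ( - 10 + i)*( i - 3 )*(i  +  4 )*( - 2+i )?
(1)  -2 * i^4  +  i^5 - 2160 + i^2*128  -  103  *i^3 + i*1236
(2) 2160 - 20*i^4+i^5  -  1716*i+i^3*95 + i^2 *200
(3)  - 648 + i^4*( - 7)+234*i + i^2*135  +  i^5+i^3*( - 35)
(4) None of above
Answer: 2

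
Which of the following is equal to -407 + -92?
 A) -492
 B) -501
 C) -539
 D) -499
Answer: D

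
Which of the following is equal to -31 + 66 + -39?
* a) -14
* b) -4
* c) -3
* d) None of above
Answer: b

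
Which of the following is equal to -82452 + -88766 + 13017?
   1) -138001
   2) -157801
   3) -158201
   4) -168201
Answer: 3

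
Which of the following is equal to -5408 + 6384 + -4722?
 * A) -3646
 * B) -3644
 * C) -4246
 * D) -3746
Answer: D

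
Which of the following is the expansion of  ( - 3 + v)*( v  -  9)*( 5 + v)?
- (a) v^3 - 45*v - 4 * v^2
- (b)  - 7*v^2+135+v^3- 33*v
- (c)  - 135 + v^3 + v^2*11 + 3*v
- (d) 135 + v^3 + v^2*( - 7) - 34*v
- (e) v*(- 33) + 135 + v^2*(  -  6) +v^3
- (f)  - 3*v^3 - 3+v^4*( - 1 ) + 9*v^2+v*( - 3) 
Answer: b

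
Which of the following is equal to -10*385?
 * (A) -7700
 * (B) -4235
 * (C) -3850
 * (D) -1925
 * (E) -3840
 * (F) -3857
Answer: C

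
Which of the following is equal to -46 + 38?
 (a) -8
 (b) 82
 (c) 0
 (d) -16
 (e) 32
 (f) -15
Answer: a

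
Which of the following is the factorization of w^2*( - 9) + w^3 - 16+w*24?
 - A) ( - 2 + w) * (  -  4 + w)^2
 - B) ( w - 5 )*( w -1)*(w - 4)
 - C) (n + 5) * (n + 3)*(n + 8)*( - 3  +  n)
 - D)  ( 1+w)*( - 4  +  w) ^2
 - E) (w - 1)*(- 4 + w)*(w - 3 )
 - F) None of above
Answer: F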